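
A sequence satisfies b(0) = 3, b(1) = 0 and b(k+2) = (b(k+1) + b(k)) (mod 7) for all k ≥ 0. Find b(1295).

Listing terms: b(0) = 3, b(1) = 0, b(2) = 3, b(3) = 3, b(4) = 6, b(5) = 2, b(6) = 1, b(7) = 3, b(8) = 4, b(9) = 0, b(10) = 4, b(11) = 4, b(12) = 1, b(13) = 5, b(14) = 6, b(15) = 4, b(16) = 3, b(17) = 0.
The sequence repeats with period 16.
So b(1295) = b(0 + ((1295-0) mod 16)) = b(15) = 4.

4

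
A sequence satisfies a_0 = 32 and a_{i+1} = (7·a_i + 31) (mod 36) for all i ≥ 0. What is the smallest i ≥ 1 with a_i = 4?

8

We have a_0 = 32, a_1 = 3, a_2 = 16, a_3 = 35, a_4 = 24, a_5 = 19, a_6 = 20, a_7 = 27, a_8 = 4, a_9 = 23, a_{10} = 12, a_{11} = 7, a_{12} = 8, a_{13} = 15, a_{14} = 28, a_{15} = 11, a_{16} = 0, a_{17} = 31, a_{18} = 32.
The sequence repeats with period 18.
The value 4 first appears (with i ≥ 1) at a_8.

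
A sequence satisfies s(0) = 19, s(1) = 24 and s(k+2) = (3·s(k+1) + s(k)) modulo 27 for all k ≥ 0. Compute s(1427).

We have s(0) = 19; s(1) = 24; s(2) = 10; s(3) = 0; s(4) = 10; s(5) = 3; s(6) = 19; s(7) = 6; s(8) = 10; s(9) = 9; s(10) = 10; s(11) = 12; s(12) = 19; s(13) = 15; s(14) = 10; s(15) = 18; s(16) = 10; s(17) = 21; s(18) = 19; s(19) = 24.
The sequence repeats with period 18.
(1427 - 0) mod 18 = 5, so s(1427) = s(5) = 3.

3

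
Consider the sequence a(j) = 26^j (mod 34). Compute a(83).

32

a(0) = 1; a(1) = 26; a(2) = 30; a(3) = 32; a(4) = 16; a(5) = 8; a(6) = 4; a(7) = 2; a(8) = 18; a(9) = 26.
Since a(9) = a(1) = 26, the sequence is eventually periodic: after a pre-period of length 1 it cycles with period 8.
For j ≥ 1, a(j) depends only on (j - 1) mod 8. (83 - 1) mod 8 = 2, so a(83) = a(3) = 32.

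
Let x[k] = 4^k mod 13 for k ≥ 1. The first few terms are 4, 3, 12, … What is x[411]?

Computing terms: x[1] = 4; x[2] = 3; x[3] = 12; x[4] = 9; x[5] = 10; x[6] = 1; x[7] = 4.
The sequence repeats with period 6.
(411 - 1) mod 6 = 2, so x[411] = x[3] = 12.

12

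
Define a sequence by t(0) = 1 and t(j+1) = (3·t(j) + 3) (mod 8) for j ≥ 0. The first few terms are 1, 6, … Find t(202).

Computing terms: t(0) = 1; t(1) = 6; t(2) = 5; t(3) = 2; t(4) = 1.
The sequence repeats with period 4.
So t(202) = t(0 + ((202-0) mod 4)) = t(2) = 5.

5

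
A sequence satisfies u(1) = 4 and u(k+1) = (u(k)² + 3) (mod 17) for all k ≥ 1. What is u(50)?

2

Computing terms: u(1) = 4, u(2) = 2, u(3) = 7, u(4) = 1, u(5) = 4.
Since u(5) = u(1) = 4, the sequence is periodic with period 4.
(50 - 1) mod 4 = 1, so u(50) = u(2) = 2.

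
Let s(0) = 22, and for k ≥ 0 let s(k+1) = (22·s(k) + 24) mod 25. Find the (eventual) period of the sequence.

20

Computing terms: s(0) = 22,  s(1) = 8,  s(2) = 0,  s(3) = 24,  s(4) = 2,  s(5) = 18,  s(6) = 20,  s(7) = 14,  s(8) = 7,  s(9) = 3,  s(10) = 15,  s(11) = 4,  s(12) = 12,  s(13) = 13,  s(14) = 10,  s(15) = 19,  s(16) = 17,  s(17) = 23,  s(18) = 5,  s(19) = 9,  s(20) = 22.
Since s(20) = s(0) = 22, the sequence is periodic with period 20.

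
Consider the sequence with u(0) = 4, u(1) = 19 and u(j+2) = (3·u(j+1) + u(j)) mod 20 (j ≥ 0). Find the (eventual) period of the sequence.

12

Listing terms: u(0) = 4; u(1) = 19; u(2) = 1; u(3) = 2; u(4) = 7; u(5) = 3; u(6) = 16; u(7) = 11; u(8) = 9; u(9) = 18; u(10) = 3; u(11) = 7; u(12) = 4; u(13) = 19.
Since (u(12), u(13)) = (u(0), u(1)) = (4, 19) (two consecutive terms determine the rest), the sequence is periodic with period 12.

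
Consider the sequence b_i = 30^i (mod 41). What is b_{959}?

26

We have b_0 = 1; b_1 = 30; b_2 = 39; b_3 = 22; b_4 = 4; b_5 = 38; b_6 = 33; b_7 = 6; b_8 = 16; b_9 = 29; b_{10} = 9; b_{11} = 24; b_{12} = 23; b_{13} = 34; b_{14} = 36; b_{15} = 14; b_{16} = 10; b_{17} = 13; b_{18} = 21; b_{19} = 15; b_{20} = 40; b_{21} = 11; b_{22} = 2; b_{23} = 19; b_{24} = 37; b_{25} = 3; b_{26} = 8; b_{27} = 35; b_{28} = 25; b_{29} = 12; b_{30} = 32; b_{31} = 17; b_{32} = 18; b_{33} = 7; b_{34} = 5; b_{35} = 27; b_{36} = 31; b_{37} = 28; b_{38} = 20; b_{39} = 26; b_{40} = 1.
The sequence repeats with period 40.
(959 - 0) mod 40 = 39, so b_{959} = b_{39} = 26.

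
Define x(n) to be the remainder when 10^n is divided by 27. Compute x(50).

19

Listing terms: x(0) = 1,  x(1) = 10,  x(2) = 19,  x(3) = 1.
Since x(3) = x(0) = 1, the sequence is periodic with period 3.
So x(50) = x(0 + ((50-0) mod 3)) = x(2) = 19.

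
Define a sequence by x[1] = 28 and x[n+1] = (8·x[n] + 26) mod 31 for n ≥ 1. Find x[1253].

11

Listing terms: x[1] = 28; x[2] = 2; x[3] = 11; x[4] = 21; x[5] = 8; x[6] = 28.
The sequence repeats with period 5.
(1253 - 1) mod 5 = 2, so x[1253] = x[3] = 11.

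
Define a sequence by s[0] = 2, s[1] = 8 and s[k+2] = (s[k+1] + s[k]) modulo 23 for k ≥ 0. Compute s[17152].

8

We have s[0] = 2; s[1] = 8; s[2] = 10; s[3] = 18; s[4] = 5; s[5] = 0; s[6] = 5; s[7] = 5; s[8] = 10; s[9] = 15; s[10] = 2; s[11] = 17; s[12] = 19; s[13] = 13; s[14] = 9; s[15] = 22; s[16] = 8; s[17] = 7; s[18] = 15; s[19] = 22; s[20] = 14; s[21] = 13; s[22] = 4; s[23] = 17; s[24] = 21; s[25] = 15; s[26] = 13; s[27] = 5; s[28] = 18; s[29] = 0; s[30] = 18; s[31] = 18; s[32] = 13; s[33] = 8; s[34] = 21; s[35] = 6; s[36] = 4; s[37] = 10; s[38] = 14; s[39] = 1; s[40] = 15; s[41] = 16; s[42] = 8; s[43] = 1; s[44] = 9; s[45] = 10; s[46] = 19; s[47] = 6; s[48] = 2; s[49] = 8.
Since (s[48], s[49]) = (s[0], s[1]) = (2, 8) (two consecutive terms determine the rest), the sequence is periodic with period 48.
So s[17152] = s[0 + ((17152-0) mod 48)] = s[16] = 8.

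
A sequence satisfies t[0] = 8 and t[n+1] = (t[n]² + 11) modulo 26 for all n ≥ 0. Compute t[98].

Computing terms: t[0] = 8; t[1] = 23; t[2] = 20; t[3] = 21; t[4] = 10; t[5] = 7; t[6] = 8.
The sequence repeats with period 6.
(98 - 0) mod 6 = 2, so t[98] = t[2] = 20.

20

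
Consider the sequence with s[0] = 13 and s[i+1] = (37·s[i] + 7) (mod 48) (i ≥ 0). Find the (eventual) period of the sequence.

48

Listing terms: s[0] = 13, s[1] = 8, s[2] = 15, s[3] = 34, s[4] = 17, s[5] = 12, s[6] = 19, s[7] = 38, s[8] = 21, s[9] = 16, s[10] = 23, s[11] = 42, s[12] = 25, s[13] = 20, s[14] = 27, s[15] = 46, s[16] = 29, s[17] = 24, s[18] = 31, s[19] = 2, s[20] = 33, s[21] = 28, s[22] = 35, s[23] = 6, s[24] = 37, s[25] = 32, s[26] = 39, s[27] = 10, s[28] = 41, s[29] = 36, s[30] = 43, s[31] = 14, s[32] = 45, s[33] = 40, s[34] = 47, s[35] = 18, s[36] = 1, s[37] = 44, s[38] = 3, s[39] = 22, s[40] = 5, s[41] = 0, s[42] = 7, s[43] = 26, s[44] = 9, s[45] = 4, s[46] = 11, s[47] = 30, s[48] = 13.
The sequence repeats with period 48.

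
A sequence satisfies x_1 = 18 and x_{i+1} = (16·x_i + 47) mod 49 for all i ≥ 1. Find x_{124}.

11

Computing terms: x_1 = 18, x_2 = 41, x_3 = 17, x_4 = 25, x_5 = 6, x_6 = 45, x_7 = 32, x_8 = 20, x_9 = 24, x_{10} = 39, x_{11} = 34, x_{12} = 3, x_{13} = 46, x_{14} = 48, x_{15} = 31, x_{16} = 4, x_{17} = 13, x_{18} = 10, x_{19} = 11, x_{20} = 27, x_{21} = 38, x_{22} = 18.
Since x_{22} = x_1 = 18, the sequence is periodic with period 21.
(124 - 1) mod 21 = 18, so x_{124} = x_{19} = 11.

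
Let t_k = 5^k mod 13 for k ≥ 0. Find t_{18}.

Computing terms: t_0 = 1, t_1 = 5, t_2 = 12, t_3 = 8, t_4 = 1.
Since t_4 = t_0 = 1, the sequence is periodic with period 4.
So t_{18} = t_{0 + ((18-0) mod 4)} = t_2 = 12.

12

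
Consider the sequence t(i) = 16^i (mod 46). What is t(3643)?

26

Listing terms: t(0) = 1, t(1) = 16, t(2) = 26, t(3) = 2, t(4) = 32, t(5) = 6, t(6) = 4, t(7) = 18, t(8) = 12, t(9) = 8, t(10) = 36, t(11) = 24, t(12) = 16.
Since t(12) = t(1) = 16, the sequence is eventually periodic: after a pre-period of length 1 it cycles with period 11.
For i ≥ 1, t(i) depends only on (i - 1) mod 11. (3643 - 1) mod 11 = 1, so t(3643) = t(2) = 26.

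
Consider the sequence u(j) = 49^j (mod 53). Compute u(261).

We have u(0) = 1, u(1) = 49, u(2) = 16, u(3) = 42, u(4) = 44, u(5) = 36, u(6) = 15, u(7) = 46, u(8) = 28, u(9) = 47, u(10) = 24, u(11) = 10, u(12) = 13, u(13) = 1.
The sequence repeats with period 13.
(261 - 0) mod 13 = 1, so u(261) = u(1) = 49.

49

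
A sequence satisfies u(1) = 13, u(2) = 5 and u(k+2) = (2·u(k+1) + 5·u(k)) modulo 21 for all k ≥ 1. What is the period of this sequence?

We have u(1) = 13; u(2) = 5; u(3) = 12; u(4) = 7; u(5) = 11; u(6) = 15; u(7) = 1; u(8) = 14; u(9) = 12; u(10) = 10; u(11) = 17; u(12) = 0; u(13) = 1; u(14) = 2; u(15) = 9; u(16) = 7; u(17) = 17; u(18) = 6; u(19) = 13; u(20) = 14; u(21) = 9; u(22) = 4; u(23) = 11; u(24) = 0; u(25) = 13; u(26) = 5.
The sequence repeats with period 24.

24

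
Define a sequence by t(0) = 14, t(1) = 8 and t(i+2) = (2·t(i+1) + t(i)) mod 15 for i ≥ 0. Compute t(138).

6

t(0) = 14, t(1) = 8, t(2) = 0, t(3) = 8, t(4) = 1, t(5) = 10, t(6) = 6, t(7) = 7, t(8) = 5, t(9) = 2, t(10) = 9, t(11) = 5, t(12) = 4, t(13) = 13, t(14) = 0, t(15) = 13, t(16) = 11, t(17) = 5, t(18) = 6, t(19) = 2, t(20) = 10, t(21) = 7, t(22) = 9, t(23) = 10, t(24) = 14, t(25) = 8.
The sequence repeats with period 24.
So t(138) = t(0 + ((138-0) mod 24)) = t(18) = 6.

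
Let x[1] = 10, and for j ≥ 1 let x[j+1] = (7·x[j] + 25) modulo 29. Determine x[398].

5

We have x[1] = 10; x[2] = 8; x[3] = 23; x[4] = 12; x[5] = 22; x[6] = 5; x[7] = 2; x[8] = 10.
The sequence repeats with period 7.
So x[398] = x[1 + ((398-1) mod 7)] = x[6] = 5.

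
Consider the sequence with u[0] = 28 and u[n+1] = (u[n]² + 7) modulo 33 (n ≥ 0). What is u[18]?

5

We have u[0] = 28, u[1] = 32, u[2] = 8, u[3] = 5, u[4] = 32.
Since u[4] = u[1] = 32, the sequence is eventually periodic: after a pre-period of length 1 it cycles with period 3.
For n ≥ 1, u[n] depends only on (n - 1) mod 3. (18 - 1) mod 3 = 2, so u[18] = u[3] = 5.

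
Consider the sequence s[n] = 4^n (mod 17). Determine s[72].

1

We have s[0] = 1; s[1] = 4; s[2] = 16; s[3] = 13; s[4] = 1.
The sequence repeats with period 4.
So s[72] = s[0 + ((72-0) mod 4)] = s[0] = 1.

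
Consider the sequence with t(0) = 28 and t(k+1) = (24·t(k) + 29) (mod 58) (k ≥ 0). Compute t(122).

9

Computing terms: t(0) = 28, t(1) = 5, t(2) = 33, t(3) = 9, t(4) = 13, t(5) = 51, t(6) = 35, t(7) = 57, t(8) = 5.
Since t(8) = t(1) = 5, the sequence is eventually periodic: after a pre-period of length 1 it cycles with period 7.
For k ≥ 1, t(k) depends only on (k - 1) mod 7. (122 - 1) mod 7 = 2, so t(122) = t(3) = 9.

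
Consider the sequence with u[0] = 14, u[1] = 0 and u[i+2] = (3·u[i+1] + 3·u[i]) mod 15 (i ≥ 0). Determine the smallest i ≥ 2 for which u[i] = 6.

3

u[0] = 14,  u[1] = 0,  u[2] = 12,  u[3] = 6,  u[4] = 9,  u[5] = 0,  u[6] = 12.
Since (u[5], u[6]) = (u[1], u[2]) = (0, 12) (two consecutive terms determine the rest), the sequence is eventually periodic: after a pre-period of length 1 it cycles with period 4.
The value 6 first appears (with i ≥ 2) at u[3].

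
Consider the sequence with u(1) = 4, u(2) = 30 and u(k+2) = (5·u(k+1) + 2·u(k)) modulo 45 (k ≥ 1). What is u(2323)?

13

u(1) = 4,  u(2) = 30,  u(3) = 23,  u(4) = 40,  u(5) = 21,  u(6) = 5,  u(7) = 22,  u(8) = 30,  u(9) = 14,  u(10) = 40,  u(11) = 3,  u(12) = 5,  u(13) = 31,  u(14) = 30,  u(15) = 32,  u(16) = 40,  u(17) = 39,  u(18) = 5,  u(19) = 13,  u(20) = 30,  u(21) = 41,  u(22) = 40,  u(23) = 12,  u(24) = 5,  u(25) = 4,  u(26) = 30.
Since (u(25), u(26)) = (u(1), u(2)) = (4, 30) (two consecutive terms determine the rest), the sequence is periodic with period 24.
So u(2323) = u(1 + ((2323-1) mod 24)) = u(19) = 13.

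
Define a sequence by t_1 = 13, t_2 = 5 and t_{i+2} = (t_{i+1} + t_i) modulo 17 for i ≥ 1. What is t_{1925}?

We have t_1 = 13; t_2 = 5; t_3 = 1; t_4 = 6; t_5 = 7; t_6 = 13; t_7 = 3; t_8 = 16; t_9 = 2; t_{10} = 1; t_{11} = 3; t_{12} = 4; t_{13} = 7; t_{14} = 11; t_{15} = 1; t_{16} = 12; t_{17} = 13; t_{18} = 8; t_{19} = 4; t_{20} = 12; t_{21} = 16; t_{22} = 11; t_{23} = 10; t_{24} = 4; t_{25} = 14; t_{26} = 1; t_{27} = 15; t_{28} = 16; t_{29} = 14; t_{30} = 13; t_{31} = 10; t_{32} = 6; t_{33} = 16; t_{34} = 5; t_{35} = 4; t_{36} = 9; t_{37} = 13; t_{38} = 5.
Since (t_{37}, t_{38}) = (t_1, t_2) = (13, 5) (two consecutive terms determine the rest), the sequence is periodic with period 36.
So t_{1925} = t_{1 + ((1925-1) mod 36)} = t_{17} = 13.

13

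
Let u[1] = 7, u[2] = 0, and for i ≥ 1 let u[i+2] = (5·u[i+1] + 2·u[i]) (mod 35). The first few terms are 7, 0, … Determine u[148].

0

Computing terms: u[1] = 7; u[2] = 0; u[3] = 14; u[4] = 0; u[5] = 28; u[6] = 0; u[7] = 21; u[8] = 0; u[9] = 7; u[10] = 0.
Since (u[9], u[10]) = (u[1], u[2]) = (7, 0) (two consecutive terms determine the rest), the sequence is periodic with period 8.
So u[148] = u[1 + ((148-1) mod 8)] = u[4] = 0.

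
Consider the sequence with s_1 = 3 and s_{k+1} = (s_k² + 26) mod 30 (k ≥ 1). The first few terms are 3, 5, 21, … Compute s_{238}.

Computing terms: s_1 = 3, s_2 = 5, s_3 = 21, s_4 = 17, s_5 = 15, s_6 = 11, s_7 = 27, s_8 = 5.
Since s_8 = s_2 = 5, the sequence is eventually periodic: after a pre-period of length 1 it cycles with period 6.
For k ≥ 2, s_k depends only on (k - 2) mod 6. (238 - 2) mod 6 = 2, so s_{238} = s_4 = 17.

17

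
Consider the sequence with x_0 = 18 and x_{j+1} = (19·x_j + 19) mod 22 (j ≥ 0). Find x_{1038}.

We have x_0 = 18,  x_1 = 9,  x_2 = 14,  x_3 = 21,  x_4 = 0,  x_5 = 19,  x_6 = 6,  x_7 = 1,  x_8 = 16,  x_9 = 15,  x_{10} = 18.
Since x_{10} = x_0 = 18, the sequence is periodic with period 10.
So x_{1038} = x_{0 + ((1038-0) mod 10)} = x_8 = 16.

16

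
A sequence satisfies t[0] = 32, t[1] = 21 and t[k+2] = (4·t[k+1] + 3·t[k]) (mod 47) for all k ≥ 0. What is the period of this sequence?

46

We have t[0] = 32, t[1] = 21, t[2] = 39, t[3] = 31, t[4] = 6, t[5] = 23, t[6] = 16, t[7] = 39, t[8] = 16, t[9] = 40, t[10] = 20, t[11] = 12, t[12] = 14, t[13] = 45, t[14] = 34, t[15] = 36, t[16] = 11, t[17] = 11, t[18] = 30, t[19] = 12, t[20] = 44, t[21] = 24, t[22] = 40, t[23] = 44, t[24] = 14, t[25] = 0, t[26] = 42, t[27] = 27, t[28] = 46, t[29] = 30, t[30] = 23, t[31] = 41, t[32] = 45, t[33] = 21, t[34] = 31, t[35] = 46, t[36] = 42, t[37] = 24, t[38] = 34, t[39] = 20, t[40] = 41, t[41] = 36, t[42] = 32, t[43] = 1, t[44] = 6, t[45] = 27, t[46] = 32, t[47] = 21.
Since (t[46], t[47]) = (t[0], t[1]) = (32, 21) (two consecutive terms determine the rest), the sequence is periodic with period 46.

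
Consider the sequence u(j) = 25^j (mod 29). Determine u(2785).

7

Listing terms: u(0) = 1,  u(1) = 25,  u(2) = 16,  u(3) = 23,  u(4) = 24,  u(5) = 20,  u(6) = 7,  u(7) = 1.
Since u(7) = u(0) = 1, the sequence is periodic with period 7.
So u(2785) = u(0 + ((2785-0) mod 7)) = u(6) = 7.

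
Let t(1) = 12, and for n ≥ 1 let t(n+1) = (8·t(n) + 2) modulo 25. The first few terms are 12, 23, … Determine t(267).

1

Listing terms: t(1) = 12, t(2) = 23, t(3) = 11, t(4) = 15, t(5) = 22, t(6) = 3, t(7) = 1, t(8) = 10, t(9) = 7, t(10) = 8, t(11) = 16, t(12) = 5, t(13) = 17, t(14) = 13, t(15) = 6, t(16) = 0, t(17) = 2, t(18) = 18, t(19) = 21, t(20) = 20, t(21) = 12.
The sequence repeats with period 20.
So t(267) = t(1 + ((267-1) mod 20)) = t(7) = 1.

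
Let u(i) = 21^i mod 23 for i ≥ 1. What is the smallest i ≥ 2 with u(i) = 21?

Computing terms: u(1) = 21,  u(2) = 4,  u(3) = 15,  u(4) = 16,  u(5) = 14,  u(6) = 18,  u(7) = 10,  u(8) = 3,  u(9) = 17,  u(10) = 12,  u(11) = 22,  u(12) = 2,  u(13) = 19,  u(14) = 8,  u(15) = 7,  u(16) = 9,  u(17) = 5,  u(18) = 13,  u(19) = 20,  u(20) = 6,  u(21) = 11,  u(22) = 1,  u(23) = 21.
The sequence repeats with period 22.
The value 21 next appears (with i ≥ 2) at u(23).

23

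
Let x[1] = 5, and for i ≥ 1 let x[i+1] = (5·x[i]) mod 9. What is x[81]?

8

We have x[1] = 5; x[2] = 7; x[3] = 8; x[4] = 4; x[5] = 2; x[6] = 1; x[7] = 5.
Since x[7] = x[1] = 5, the sequence is periodic with period 6.
So x[81] = x[1 + ((81-1) mod 6)] = x[3] = 8.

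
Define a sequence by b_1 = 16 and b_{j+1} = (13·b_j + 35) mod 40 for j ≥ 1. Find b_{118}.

Listing terms: b_1 = 16, b_2 = 3, b_3 = 34, b_4 = 37, b_5 = 36, b_6 = 23, b_7 = 14, b_8 = 17, b_9 = 16.
Since b_9 = b_1 = 16, the sequence is periodic with period 8.
(118 - 1) mod 8 = 5, so b_{118} = b_6 = 23.

23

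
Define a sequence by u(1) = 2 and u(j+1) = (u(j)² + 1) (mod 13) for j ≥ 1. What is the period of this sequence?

Listing terms: u(1) = 2, u(2) = 5, u(3) = 0, u(4) = 1, u(5) = 2.
The sequence repeats with period 4.

4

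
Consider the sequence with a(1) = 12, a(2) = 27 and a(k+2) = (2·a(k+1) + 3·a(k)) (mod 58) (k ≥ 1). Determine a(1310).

Listing terms: a(1) = 12; a(2) = 27; a(3) = 32; a(4) = 29; a(5) = 38; a(6) = 47; a(7) = 34; a(8) = 35; a(9) = 56; a(10) = 43; a(11) = 22; a(12) = 57; a(13) = 6; a(14) = 9; a(15) = 36; a(16) = 41; a(17) = 16; a(18) = 39; a(19) = 10; a(20) = 21; a(21) = 14; a(22) = 33; a(23) = 50; a(24) = 25; a(25) = 26; a(26) = 11; a(27) = 42; a(28) = 1; a(29) = 12; a(30) = 27.
The sequence repeats with period 28.
(1310 - 1) mod 28 = 21, so a(1310) = a(22) = 33.

33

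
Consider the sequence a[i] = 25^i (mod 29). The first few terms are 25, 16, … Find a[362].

Computing terms: a[1] = 25; a[2] = 16; a[3] = 23; a[4] = 24; a[5] = 20; a[6] = 7; a[7] = 1; a[8] = 25.
Since a[8] = a[1] = 25, the sequence is periodic with period 7.
(362 - 1) mod 7 = 4, so a[362] = a[5] = 20.

20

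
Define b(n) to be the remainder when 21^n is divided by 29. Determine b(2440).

b(1) = 21; b(2) = 6; b(3) = 10; b(4) = 7; b(5) = 2; b(6) = 13; b(7) = 12; b(8) = 20; b(9) = 14; b(10) = 4; b(11) = 26; b(12) = 24; b(13) = 11; b(14) = 28; b(15) = 8; b(16) = 23; b(17) = 19; b(18) = 22; b(19) = 27; b(20) = 16; b(21) = 17; b(22) = 9; b(23) = 15; b(24) = 25; b(25) = 3; b(26) = 5; b(27) = 18; b(28) = 1; b(29) = 21.
The sequence repeats with period 28.
(2440 - 1) mod 28 = 3, so b(2440) = b(4) = 7.

7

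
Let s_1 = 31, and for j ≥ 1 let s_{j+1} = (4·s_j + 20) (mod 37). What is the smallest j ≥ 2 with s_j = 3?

11

Computing terms: s_1 = 31,  s_2 = 33,  s_3 = 4,  s_4 = 36,  s_5 = 16,  s_6 = 10,  s_7 = 23,  s_8 = 1,  s_9 = 24,  s_{10} = 5,  s_{11} = 3,  s_{12} = 32,  s_{13} = 0,  s_{14} = 20,  s_{15} = 26,  s_{16} = 13,  s_{17} = 35,  s_{18} = 12,  s_{19} = 31.
The sequence repeats with period 18.
The value 3 first appears (with j ≥ 2) at s_{11}.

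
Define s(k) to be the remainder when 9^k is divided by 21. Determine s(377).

18

s(1) = 9; s(2) = 18; s(3) = 15; s(4) = 9.
The sequence repeats with period 3.
So s(377) = s(1 + ((377-1) mod 3)) = s(2) = 18.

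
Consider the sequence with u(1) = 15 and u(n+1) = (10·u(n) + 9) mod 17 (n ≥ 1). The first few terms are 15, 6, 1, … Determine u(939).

We have u(1) = 15; u(2) = 6; u(3) = 1; u(4) = 2; u(5) = 12; u(6) = 10; u(7) = 7; u(8) = 11; u(9) = 0; u(10) = 9; u(11) = 14; u(12) = 13; u(13) = 3; u(14) = 5; u(15) = 8; u(16) = 4; u(17) = 15.
Since u(17) = u(1) = 15, the sequence is periodic with period 16.
So u(939) = u(1 + ((939-1) mod 16)) = u(11) = 14.

14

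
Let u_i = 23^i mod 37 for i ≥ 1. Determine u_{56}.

26

Computing terms: u_1 = 23,  u_2 = 11,  u_3 = 31,  u_4 = 10,  u_5 = 8,  u_6 = 36,  u_7 = 14,  u_8 = 26,  u_9 = 6,  u_{10} = 27,  u_{11} = 29,  u_{12} = 1,  u_{13} = 23.
The sequence repeats with period 12.
So u_{56} = u_{1 + ((56-1) mod 12)} = u_8 = 26.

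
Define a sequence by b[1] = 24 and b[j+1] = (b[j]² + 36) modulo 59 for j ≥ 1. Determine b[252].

26

b[1] = 24,  b[2] = 22,  b[3] = 48,  b[4] = 39,  b[5] = 23,  b[6] = 34,  b[7] = 12,  b[8] = 3,  b[9] = 45,  b[10] = 55,  b[11] = 52,  b[12] = 26,  b[13] = 4,  b[14] = 52.
Since b[14] = b[11] = 52, the sequence is eventually periodic: after a pre-period of length 10 it cycles with period 3.
For j ≥ 11, b[j] depends only on (j - 11) mod 3. (252 - 11) mod 3 = 1, so b[252] = b[12] = 26.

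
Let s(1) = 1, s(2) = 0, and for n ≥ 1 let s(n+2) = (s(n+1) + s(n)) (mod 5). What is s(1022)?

0

Listing terms: s(1) = 1,  s(2) = 0,  s(3) = 1,  s(4) = 1,  s(5) = 2,  s(6) = 3,  s(7) = 0,  s(8) = 3,  s(9) = 3,  s(10) = 1,  s(11) = 4,  s(12) = 0,  s(13) = 4,  s(14) = 4,  s(15) = 3,  s(16) = 2,  s(17) = 0,  s(18) = 2,  s(19) = 2,  s(20) = 4,  s(21) = 1,  s(22) = 0.
Since (s(21), s(22)) = (s(1), s(2)) = (1, 0) (two consecutive terms determine the rest), the sequence is periodic with period 20.
(1022 - 1) mod 20 = 1, so s(1022) = s(2) = 0.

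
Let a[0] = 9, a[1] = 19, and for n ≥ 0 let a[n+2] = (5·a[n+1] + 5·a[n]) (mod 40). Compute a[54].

5

We have a[0] = 9, a[1] = 19, a[2] = 20, a[3] = 35, a[4] = 35, a[5] = 30, a[6] = 5, a[7] = 15, a[8] = 20, a[9] = 15, a[10] = 15, a[11] = 30, a[12] = 25, a[13] = 35, a[14] = 20, a[15] = 35.
Since (a[14], a[15]) = (a[2], a[3]) = (20, 35) (two consecutive terms determine the rest), the sequence is eventually periodic: after a pre-period of length 2 it cycles with period 12.
For n ≥ 2, a[n] depends only on (n - 2) mod 12. (54 - 2) mod 12 = 4, so a[54] = a[6] = 5.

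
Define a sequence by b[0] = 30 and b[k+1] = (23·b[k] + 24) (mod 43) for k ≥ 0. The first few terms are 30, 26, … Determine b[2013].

Computing terms: b[0] = 30; b[1] = 26; b[2] = 20; b[3] = 11; b[4] = 19; b[5] = 31; b[6] = 6; b[7] = 33; b[8] = 9; b[9] = 16; b[10] = 5; b[11] = 10; b[12] = 39; b[13] = 18; b[14] = 8; b[15] = 36; b[16] = 35; b[17] = 12; b[18] = 42; b[19] = 1; b[20] = 4; b[21] = 30.
The sequence repeats with period 21.
(2013 - 0) mod 21 = 18, so b[2013] = b[18] = 42.

42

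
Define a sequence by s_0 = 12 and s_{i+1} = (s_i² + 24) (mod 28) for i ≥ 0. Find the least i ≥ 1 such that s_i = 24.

We have s_0 = 12,  s_1 = 0,  s_2 = 24,  s_3 = 12.
The sequence repeats with period 3.
The value 24 first appears (with i ≥ 1) at s_2.

2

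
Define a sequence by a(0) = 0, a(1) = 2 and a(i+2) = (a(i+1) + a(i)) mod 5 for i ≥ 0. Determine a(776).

a(0) = 0,  a(1) = 2,  a(2) = 2,  a(3) = 4,  a(4) = 1,  a(5) = 0,  a(6) = 1,  a(7) = 1,  a(8) = 2,  a(9) = 3,  a(10) = 0,  a(11) = 3,  a(12) = 3,  a(13) = 1,  a(14) = 4,  a(15) = 0,  a(16) = 4,  a(17) = 4,  a(18) = 3,  a(19) = 2,  a(20) = 0,  a(21) = 2.
The sequence repeats with period 20.
So a(776) = a(0 + ((776-0) mod 20)) = a(16) = 4.

4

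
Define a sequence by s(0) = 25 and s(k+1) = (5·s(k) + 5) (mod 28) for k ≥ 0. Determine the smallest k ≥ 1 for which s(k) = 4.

We have s(0) = 25,  s(1) = 18,  s(2) = 11,  s(3) = 4,  s(4) = 25.
Since s(4) = s(0) = 25, the sequence is periodic with period 4.
The value 4 first appears (with k ≥ 1) at s(3).

3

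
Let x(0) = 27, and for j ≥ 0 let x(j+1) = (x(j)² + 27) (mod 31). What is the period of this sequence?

3

We have x(0) = 27,  x(1) = 12,  x(2) = 16,  x(3) = 4,  x(4) = 12.
Since x(4) = x(1) = 12, the sequence is eventually periodic: after a pre-period of length 1 it cycles with period 3.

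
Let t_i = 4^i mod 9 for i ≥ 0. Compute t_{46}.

Listing terms: t_0 = 1; t_1 = 4; t_2 = 7; t_3 = 1.
The sequence repeats with period 3.
So t_{46} = t_{0 + ((46-0) mod 3)} = t_1 = 4.

4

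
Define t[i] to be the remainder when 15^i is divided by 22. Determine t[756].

15

We have t[0] = 1, t[1] = 15, t[2] = 5, t[3] = 9, t[4] = 3, t[5] = 1.
The sequence repeats with period 5.
(756 - 0) mod 5 = 1, so t[756] = t[1] = 15.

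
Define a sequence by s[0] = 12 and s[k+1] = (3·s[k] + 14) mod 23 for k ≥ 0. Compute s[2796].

3

We have s[0] = 12,  s[1] = 4,  s[2] = 3,  s[3] = 0,  s[4] = 14,  s[5] = 10,  s[6] = 21,  s[7] = 8,  s[8] = 15,  s[9] = 13,  s[10] = 7,  s[11] = 12.
The sequence repeats with period 11.
So s[2796] = s[0 + ((2796-0) mod 11)] = s[2] = 3.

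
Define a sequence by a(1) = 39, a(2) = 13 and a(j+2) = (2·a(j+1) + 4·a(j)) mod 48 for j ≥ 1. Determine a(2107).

Listing terms: a(1) = 39, a(2) = 13, a(3) = 38, a(4) = 32, a(5) = 24, a(6) = 32, a(7) = 16, a(8) = 16, a(9) = 0, a(10) = 16, a(11) = 32, a(12) = 32, a(13) = 0, a(14) = 32, a(15) = 16.
Since (a(14), a(15)) = (a(6), a(7)) = (32, 16) (two consecutive terms determine the rest), the sequence is eventually periodic: after a pre-period of length 5 it cycles with period 8.
For j ≥ 6, a(j) depends only on (j - 6) mod 8. (2107 - 6) mod 8 = 5, so a(2107) = a(11) = 32.

32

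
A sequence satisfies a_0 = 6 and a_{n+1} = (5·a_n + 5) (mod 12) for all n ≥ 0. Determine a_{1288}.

6

Listing terms: a_0 = 6; a_1 = 11; a_2 = 0; a_3 = 5; a_4 = 6.
The sequence repeats with period 4.
(1288 - 0) mod 4 = 0, so a_{1288} = a_0 = 6.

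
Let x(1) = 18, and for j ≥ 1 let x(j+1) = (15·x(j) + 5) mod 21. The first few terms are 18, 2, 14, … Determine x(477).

We have x(1) = 18, x(2) = 2, x(3) = 14, x(4) = 5, x(5) = 17, x(6) = 8, x(7) = 20, x(8) = 11, x(9) = 2.
Since x(9) = x(2) = 2, the sequence is eventually periodic: after a pre-period of length 1 it cycles with period 7.
For j ≥ 2, x(j) depends only on (j - 2) mod 7. (477 - 2) mod 7 = 6, so x(477) = x(8) = 11.

11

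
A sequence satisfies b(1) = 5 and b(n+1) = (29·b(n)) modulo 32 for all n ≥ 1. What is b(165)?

Computing terms: b(1) = 5; b(2) = 17; b(3) = 13; b(4) = 25; b(5) = 21; b(6) = 1; b(7) = 29; b(8) = 9; b(9) = 5.
Since b(9) = b(1) = 5, the sequence is periodic with period 8.
So b(165) = b(1 + ((165-1) mod 8)) = b(5) = 21.

21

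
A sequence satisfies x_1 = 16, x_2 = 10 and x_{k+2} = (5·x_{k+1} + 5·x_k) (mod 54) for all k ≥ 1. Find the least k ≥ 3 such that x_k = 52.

We have x_1 = 16,  x_2 = 10,  x_3 = 22,  x_4 = 52,  x_5 = 46,  x_6 = 4,  x_7 = 34,  x_8 = 28,  x_9 = 40,  x_{10} = 16,  x_{11} = 10.
Since (x_{10}, x_{11}) = (x_1, x_2) = (16, 10) (two consecutive terms determine the rest), the sequence is periodic with period 9.
The value 52 first appears (with k ≥ 3) at x_4.

4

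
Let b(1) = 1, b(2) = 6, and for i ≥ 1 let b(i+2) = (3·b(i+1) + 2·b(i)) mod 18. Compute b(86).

b(1) = 1,  b(2) = 6,  b(3) = 2,  b(4) = 0,  b(5) = 4,  b(6) = 12,  b(7) = 8,  b(8) = 12,  b(9) = 16,  b(10) = 0,  b(11) = 14,  b(12) = 6,  b(13) = 10,  b(14) = 6,  b(15) = 2.
Since (b(14), b(15)) = (b(2), b(3)) = (6, 2) (two consecutive terms determine the rest), the sequence is eventually periodic: after a pre-period of length 1 it cycles with period 12.
For i ≥ 2, b(i) depends only on (i - 2) mod 12. (86 - 2) mod 12 = 0, so b(86) = b(2) = 6.

6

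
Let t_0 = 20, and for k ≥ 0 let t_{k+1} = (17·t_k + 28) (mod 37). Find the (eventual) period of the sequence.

t_0 = 20; t_1 = 35; t_2 = 31; t_3 = 0; t_4 = 28; t_5 = 23; t_6 = 12; t_7 = 10; t_8 = 13; t_9 = 27; t_{10} = 6; t_{11} = 19; t_{12} = 18; t_{13} = 1; t_{14} = 8; t_{15} = 16; t_{16} = 4; t_{17} = 22; t_{18} = 32; t_{19} = 17; t_{20} = 21; t_{21} = 15; t_{22} = 24; t_{23} = 29; t_{24} = 3; t_{25} = 5; t_{26} = 2; t_{27} = 25; t_{28} = 9; t_{29} = 33; t_{30} = 34; t_{31} = 14; t_{32} = 7; t_{33} = 36; t_{34} = 11; t_{35} = 30; t_{36} = 20.
The sequence repeats with period 36.

36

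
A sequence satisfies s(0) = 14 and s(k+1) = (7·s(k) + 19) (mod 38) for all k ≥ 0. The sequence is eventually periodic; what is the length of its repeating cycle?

6

s(0) = 14,  s(1) = 3,  s(2) = 2,  s(3) = 33,  s(4) = 22,  s(5) = 21,  s(6) = 14.
Since s(6) = s(0) = 14, the sequence is periodic with period 6.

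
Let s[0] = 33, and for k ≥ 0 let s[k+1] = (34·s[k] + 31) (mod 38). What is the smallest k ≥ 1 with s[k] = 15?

16

s[0] = 33; s[1] = 13; s[2] = 17; s[3] = 1; s[4] = 27; s[5] = 37; s[6] = 35; s[7] = 5; s[8] = 11; s[9] = 25; s[10] = 7; s[11] = 3; s[12] = 19; s[13] = 31; s[14] = 21; s[15] = 23; s[16] = 15; s[17] = 9; s[18] = 33.
The sequence repeats with period 18.
The value 15 first appears (with k ≥ 1) at s[16].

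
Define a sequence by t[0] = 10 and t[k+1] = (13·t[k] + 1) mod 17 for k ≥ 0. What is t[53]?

Computing terms: t[0] = 10; t[1] = 12; t[2] = 4; t[3] = 2; t[4] = 10.
The sequence repeats with period 4.
(53 - 0) mod 4 = 1, so t[53] = t[1] = 12.

12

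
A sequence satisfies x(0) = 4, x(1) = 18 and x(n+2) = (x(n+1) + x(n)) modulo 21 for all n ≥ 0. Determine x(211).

Listing terms: x(0) = 4,  x(1) = 18,  x(2) = 1,  x(3) = 19,  x(4) = 20,  x(5) = 18,  x(6) = 17,  x(7) = 14,  x(8) = 10,  x(9) = 3,  x(10) = 13,  x(11) = 16,  x(12) = 8,  x(13) = 3,  x(14) = 11,  x(15) = 14,  x(16) = 4,  x(17) = 18.
The sequence repeats with period 16.
(211 - 0) mod 16 = 3, so x(211) = x(3) = 19.

19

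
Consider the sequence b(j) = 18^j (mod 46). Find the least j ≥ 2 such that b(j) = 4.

We have b(1) = 18; b(2) = 2; b(3) = 36; b(4) = 4; b(5) = 26; b(6) = 8; b(7) = 6; b(8) = 16; b(9) = 12; b(10) = 32; b(11) = 24; b(12) = 18.
Since b(12) = b(1) = 18, the sequence is periodic with period 11.
The value 4 first appears (with j ≥ 2) at b(4).

4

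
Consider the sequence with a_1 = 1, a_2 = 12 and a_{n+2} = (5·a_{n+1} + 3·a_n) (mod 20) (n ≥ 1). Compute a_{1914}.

Listing terms: a_1 = 1,  a_2 = 12,  a_3 = 3,  a_4 = 11,  a_5 = 4,  a_6 = 13,  a_7 = 17,  a_8 = 4,  a_9 = 11,  a_{10} = 7,  a_{11} = 8,  a_{12} = 1,  a_{13} = 9,  a_{14} = 8,  a_{15} = 7,  a_{16} = 19,  a_{17} = 16,  a_{18} = 17,  a_{19} = 13,  a_{20} = 16,  a_{21} = 19,  a_{22} = 3,  a_{23} = 12,  a_{24} = 9,  a_{25} = 1,  a_{26} = 12.
Since (a_{25}, a_{26}) = (a_1, a_2) = (1, 12) (two consecutive terms determine the rest), the sequence is periodic with period 24.
(1914 - 1) mod 24 = 17, so a_{1914} = a_{18} = 17.

17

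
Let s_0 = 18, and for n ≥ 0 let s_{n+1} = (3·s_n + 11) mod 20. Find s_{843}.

s_0 = 18,  s_1 = 5,  s_2 = 6,  s_3 = 9,  s_4 = 18.
Since s_4 = s_0 = 18, the sequence is periodic with period 4.
So s_{843} = s_{0 + ((843-0) mod 4)} = s_3 = 9.

9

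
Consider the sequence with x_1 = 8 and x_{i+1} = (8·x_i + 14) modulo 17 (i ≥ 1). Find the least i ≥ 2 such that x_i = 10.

2

Listing terms: x_1 = 8, x_2 = 10, x_3 = 9, x_4 = 1, x_5 = 5, x_6 = 3, x_7 = 4, x_8 = 12, x_9 = 8.
The sequence repeats with period 8.
The value 10 first appears (with i ≥ 2) at x_2.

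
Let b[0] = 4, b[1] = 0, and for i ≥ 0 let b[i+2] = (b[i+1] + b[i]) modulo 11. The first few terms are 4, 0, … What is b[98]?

8

Computing terms: b[0] = 4,  b[1] = 0,  b[2] = 4,  b[3] = 4,  b[4] = 8,  b[5] = 1,  b[6] = 9,  b[7] = 10,  b[8] = 8,  b[9] = 7,  b[10] = 4,  b[11] = 0.
The sequence repeats with period 10.
So b[98] = b[0 + ((98-0) mod 10)] = b[8] = 8.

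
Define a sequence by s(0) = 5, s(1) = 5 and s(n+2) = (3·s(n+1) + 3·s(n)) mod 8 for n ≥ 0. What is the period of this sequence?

Listing terms: s(0) = 5,  s(1) = 5,  s(2) = 6,  s(3) = 1,  s(4) = 5,  s(5) = 2,  s(6) = 5,  s(7) = 5.
Since (s(6), s(7)) = (s(0), s(1)) = (5, 5) (two consecutive terms determine the rest), the sequence is periodic with period 6.

6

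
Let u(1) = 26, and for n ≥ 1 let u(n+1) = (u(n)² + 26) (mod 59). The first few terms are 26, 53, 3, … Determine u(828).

13

u(1) = 26,  u(2) = 53,  u(3) = 3,  u(4) = 35,  u(5) = 12,  u(6) = 52,  u(7) = 16,  u(8) = 46,  u(9) = 18,  u(10) = 55,  u(11) = 42,  u(12) = 20,  u(13) = 13,  u(14) = 18.
Since u(14) = u(9) = 18, the sequence is eventually periodic: after a pre-period of length 8 it cycles with period 5.
For n ≥ 9, u(n) depends only on (n - 9) mod 5. (828 - 9) mod 5 = 4, so u(828) = u(13) = 13.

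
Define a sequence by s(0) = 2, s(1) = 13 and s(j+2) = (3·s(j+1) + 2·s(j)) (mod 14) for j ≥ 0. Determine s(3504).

Listing terms: s(0) = 2; s(1) = 13; s(2) = 1; s(3) = 1; s(4) = 5; s(5) = 3; s(6) = 5; s(7) = 7; s(8) = 3; s(9) = 9; s(10) = 5; s(11) = 5; s(12) = 11; s(13) = 1; s(14) = 11; s(15) = 7; s(16) = 1; s(17) = 3; s(18) = 11; s(19) = 11; s(20) = 13; s(21) = 5; s(22) = 13; s(23) = 7; s(24) = 5; s(25) = 1; s(26) = 13; s(27) = 13; s(28) = 9; s(29) = 11; s(30) = 9; s(31) = 7; s(32) = 11; s(33) = 5; s(34) = 9; s(35) = 9; s(36) = 3; s(37) = 13; s(38) = 3; s(39) = 7; s(40) = 13; s(41) = 11; s(42) = 3; s(43) = 3; s(44) = 1; s(45) = 9; s(46) = 1; s(47) = 7; s(48) = 9; s(49) = 13; s(50) = 1.
Since (s(49), s(50)) = (s(1), s(2)) = (13, 1) (two consecutive terms determine the rest), the sequence is eventually periodic: after a pre-period of length 1 it cycles with period 48.
For j ≥ 1, s(j) depends only on (j - 1) mod 48. (3504 - 1) mod 48 = 47, so s(3504) = s(48) = 9.

9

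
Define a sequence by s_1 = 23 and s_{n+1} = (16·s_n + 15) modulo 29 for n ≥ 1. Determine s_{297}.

24

Listing terms: s_1 = 23; s_2 = 6; s_3 = 24; s_4 = 22; s_5 = 19; s_6 = 0; s_7 = 15; s_8 = 23.
The sequence repeats with period 7.
(297 - 1) mod 7 = 2, so s_{297} = s_3 = 24.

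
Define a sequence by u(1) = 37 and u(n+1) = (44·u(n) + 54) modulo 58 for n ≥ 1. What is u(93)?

12

Listing terms: u(1) = 37, u(2) = 0, u(3) = 54, u(4) = 52, u(5) = 22, u(6) = 36, u(7) = 14, u(8) = 32, u(9) = 12, u(10) = 2, u(11) = 26, u(12) = 38, u(13) = 44, u(14) = 18, u(15) = 34, u(16) = 42, u(17) = 46, u(18) = 48, u(19) = 20, u(20) = 6, u(21) = 28, u(22) = 10, u(23) = 30, u(24) = 40, u(25) = 16, u(26) = 4, u(27) = 56, u(28) = 24, u(29) = 8, u(30) = 0.
Since u(30) = u(2) = 0, the sequence is eventually periodic: after a pre-period of length 1 it cycles with period 28.
For n ≥ 2, u(n) depends only on (n - 2) mod 28. (93 - 2) mod 28 = 7, so u(93) = u(9) = 12.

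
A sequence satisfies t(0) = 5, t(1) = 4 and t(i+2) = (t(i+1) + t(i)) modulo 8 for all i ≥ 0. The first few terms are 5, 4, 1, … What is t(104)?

Listing terms: t(0) = 5, t(1) = 4, t(2) = 1, t(3) = 5, t(4) = 6, t(5) = 3, t(6) = 1, t(7) = 4, t(8) = 5, t(9) = 1, t(10) = 6, t(11) = 7, t(12) = 5, t(13) = 4.
Since (t(12), t(13)) = (t(0), t(1)) = (5, 4) (two consecutive terms determine the rest), the sequence is periodic with period 12.
(104 - 0) mod 12 = 8, so t(104) = t(8) = 5.

5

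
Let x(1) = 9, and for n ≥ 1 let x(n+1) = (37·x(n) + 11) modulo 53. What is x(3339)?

17

Computing terms: x(1) = 9,  x(2) = 26,  x(3) = 19,  x(4) = 25,  x(5) = 35,  x(6) = 34,  x(7) = 50,  x(8) = 6,  x(9) = 21,  x(10) = 46,  x(11) = 17,  x(12) = 4,  x(13) = 0,  x(14) = 11,  x(15) = 47,  x(16) = 1,  x(17) = 48,  x(18) = 38,  x(19) = 39,  x(20) = 23,  x(21) = 14,  x(22) = 52,  x(23) = 27,  x(24) = 3,  x(25) = 16,  x(26) = 20,  x(27) = 9.
The sequence repeats with period 26.
So x(3339) = x(1 + ((3339-1) mod 26)) = x(11) = 17.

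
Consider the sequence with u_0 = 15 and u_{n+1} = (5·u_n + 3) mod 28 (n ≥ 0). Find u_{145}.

22

Computing terms: u_0 = 15, u_1 = 22, u_2 = 1, u_3 = 8, u_4 = 15.
Since u_4 = u_0 = 15, the sequence is periodic with period 4.
(145 - 0) mod 4 = 1, so u_{145} = u_1 = 22.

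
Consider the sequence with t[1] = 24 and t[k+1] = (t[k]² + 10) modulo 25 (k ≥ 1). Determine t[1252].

21

Computing terms: t[1] = 24; t[2] = 11; t[3] = 6; t[4] = 21; t[5] = 1; t[6] = 11.
Since t[6] = t[2] = 11, the sequence is eventually periodic: after a pre-period of length 1 it cycles with period 4.
For k ≥ 2, t[k] depends only on (k - 2) mod 4. (1252 - 2) mod 4 = 2, so t[1252] = t[4] = 21.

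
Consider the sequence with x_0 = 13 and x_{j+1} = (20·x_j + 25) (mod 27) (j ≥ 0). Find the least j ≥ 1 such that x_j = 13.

Listing terms: x_0 = 13, x_1 = 15, x_2 = 1, x_3 = 18, x_4 = 7, x_5 = 3, x_6 = 4, x_7 = 24, x_8 = 19, x_9 = 0, x_{10} = 25, x_{11} = 12, x_{12} = 22, x_{13} = 6, x_{14} = 10, x_{15} = 9, x_{16} = 16, x_{17} = 21, x_{18} = 13.
The sequence repeats with period 18.
The value 13 next appears (with j ≥ 1) at x_{18}.

18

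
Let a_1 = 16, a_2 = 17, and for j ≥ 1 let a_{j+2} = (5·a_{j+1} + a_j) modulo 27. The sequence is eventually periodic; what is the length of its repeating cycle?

We have a_1 = 16; a_2 = 17; a_3 = 20; a_4 = 9; a_5 = 11; a_6 = 10; a_7 = 7; a_8 = 18; a_9 = 16; a_{10} = 17.
The sequence repeats with period 8.

8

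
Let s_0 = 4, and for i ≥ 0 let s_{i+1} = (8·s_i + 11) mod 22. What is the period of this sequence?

Listing terms: s_0 = 4,  s_1 = 21,  s_2 = 3,  s_3 = 13,  s_4 = 5,  s_5 = 7,  s_6 = 1,  s_7 = 19,  s_8 = 9,  s_9 = 17,  s_{10} = 15,  s_{11} = 21.
Since s_{11} = s_1 = 21, the sequence is eventually periodic: after a pre-period of length 1 it cycles with period 10.

10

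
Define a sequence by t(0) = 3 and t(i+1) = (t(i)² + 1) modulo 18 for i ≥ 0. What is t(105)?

14

Listing terms: t(0) = 3, t(1) = 10, t(2) = 11, t(3) = 14, t(4) = 17, t(5) = 2, t(6) = 5, t(7) = 8, t(8) = 11.
Since t(8) = t(2) = 11, the sequence is eventually periodic: after a pre-period of length 2 it cycles with period 6.
For i ≥ 2, t(i) depends only on (i - 2) mod 6. (105 - 2) mod 6 = 1, so t(105) = t(3) = 14.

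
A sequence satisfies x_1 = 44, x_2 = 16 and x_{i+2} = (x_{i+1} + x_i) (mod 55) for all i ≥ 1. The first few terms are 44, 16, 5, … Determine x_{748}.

10

We have x_1 = 44; x_2 = 16; x_3 = 5; x_4 = 21; x_5 = 26; x_6 = 47; x_7 = 18; x_8 = 10; x_9 = 28; x_{10} = 38; x_{11} = 11; x_{12} = 49; x_{13} = 5; x_{14} = 54; x_{15} = 4; x_{16} = 3; x_{17} = 7; x_{18} = 10; x_{19} = 17; x_{20} = 27; x_{21} = 44; x_{22} = 16.
The sequence repeats with period 20.
(748 - 1) mod 20 = 7, so x_{748} = x_8 = 10.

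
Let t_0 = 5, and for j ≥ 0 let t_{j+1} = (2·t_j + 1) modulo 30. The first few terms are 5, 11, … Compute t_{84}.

We have t_0 = 5; t_1 = 11; t_2 = 23; t_3 = 17; t_4 = 5.
Since t_4 = t_0 = 5, the sequence is periodic with period 4.
(84 - 0) mod 4 = 0, so t_{84} = t_0 = 5.

5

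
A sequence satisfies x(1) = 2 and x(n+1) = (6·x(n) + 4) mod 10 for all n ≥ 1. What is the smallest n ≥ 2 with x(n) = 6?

x(1) = 2,  x(2) = 6,  x(3) = 0,  x(4) = 4,  x(5) = 8,  x(6) = 2.
Since x(6) = x(1) = 2, the sequence is periodic with period 5.
The value 6 first appears (with n ≥ 2) at x(2).

2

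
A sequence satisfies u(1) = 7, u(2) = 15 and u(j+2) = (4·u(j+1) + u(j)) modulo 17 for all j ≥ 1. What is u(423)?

16

u(1) = 7; u(2) = 15; u(3) = 16; u(4) = 11; u(5) = 9; u(6) = 13; u(7) = 10; u(8) = 2; u(9) = 1; u(10) = 6; u(11) = 8; u(12) = 4; u(13) = 7; u(14) = 15.
The sequence repeats with period 12.
So u(423) = u(1 + ((423-1) mod 12)) = u(3) = 16.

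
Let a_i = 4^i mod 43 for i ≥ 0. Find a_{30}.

16

a_0 = 1, a_1 = 4, a_2 = 16, a_3 = 21, a_4 = 41, a_5 = 35, a_6 = 11, a_7 = 1.
The sequence repeats with period 7.
(30 - 0) mod 7 = 2, so a_{30} = a_2 = 16.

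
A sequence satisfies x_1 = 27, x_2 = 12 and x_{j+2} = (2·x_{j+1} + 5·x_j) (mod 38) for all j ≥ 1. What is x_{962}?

18

x_1 = 27, x_2 = 12, x_3 = 7, x_4 = 36, x_5 = 31, x_6 = 14, x_7 = 31, x_8 = 18, x_9 = 1, x_{10} = 16, x_{11} = 37, x_{12} = 2, x_{13} = 37, x_{14} = 8, x_{15} = 11, x_{16} = 24, x_{17} = 27, x_{18} = 22, x_{19} = 27, x_{20} = 12.
The sequence repeats with period 18.
(962 - 1) mod 18 = 7, so x_{962} = x_8 = 18.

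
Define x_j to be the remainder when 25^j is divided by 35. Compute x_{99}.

Listing terms: x_0 = 1, x_1 = 25, x_2 = 30, x_3 = 15, x_4 = 25.
Since x_4 = x_1 = 25, the sequence is eventually periodic: after a pre-period of length 1 it cycles with period 3.
For j ≥ 1, x_j depends only on (j - 1) mod 3. (99 - 1) mod 3 = 2, so x_{99} = x_3 = 15.

15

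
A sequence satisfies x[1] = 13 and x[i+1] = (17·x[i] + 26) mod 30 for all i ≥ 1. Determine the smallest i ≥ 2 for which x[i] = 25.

3

Computing terms: x[1] = 13, x[2] = 7, x[3] = 25, x[4] = 1, x[5] = 13.
Since x[5] = x[1] = 13, the sequence is periodic with period 4.
The value 25 first appears (with i ≥ 2) at x[3].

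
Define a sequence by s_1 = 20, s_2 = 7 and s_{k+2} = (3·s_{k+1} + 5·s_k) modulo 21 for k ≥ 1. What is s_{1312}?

Computing terms: s_1 = 20, s_2 = 7, s_3 = 16, s_4 = 20, s_5 = 14, s_6 = 16, s_7 = 13, s_8 = 14, s_9 = 2, s_{10} = 13, s_{11} = 7, s_{12} = 2, s_{13} = 20, s_{14} = 7.
The sequence repeats with period 12.
(1312 - 1) mod 12 = 3, so s_{1312} = s_4 = 20.

20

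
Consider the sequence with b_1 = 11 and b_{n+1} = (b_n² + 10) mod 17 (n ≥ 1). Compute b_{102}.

Listing terms: b_1 = 11,  b_2 = 12,  b_3 = 1,  b_4 = 11.
Since b_4 = b_1 = 11, the sequence is periodic with period 3.
So b_{102} = b_{1 + ((102-1) mod 3)} = b_3 = 1.

1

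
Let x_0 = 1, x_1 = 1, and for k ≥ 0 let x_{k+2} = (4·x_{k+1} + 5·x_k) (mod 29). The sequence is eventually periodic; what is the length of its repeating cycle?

14

Computing terms: x_0 = 1, x_1 = 1, x_2 = 9, x_3 = 12, x_4 = 6, x_5 = 26, x_6 = 18, x_7 = 28, x_8 = 28, x_9 = 20, x_{10} = 17, x_{11} = 23, x_{12} = 3, x_{13} = 11, x_{14} = 1, x_{15} = 1.
The sequence repeats with period 14.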